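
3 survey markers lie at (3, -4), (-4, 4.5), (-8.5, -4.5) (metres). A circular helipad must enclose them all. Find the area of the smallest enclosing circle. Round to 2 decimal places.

Call the three points A, B, C in the order given.
Side lengths²: AB² = 121.25, AC² = 132.5, BC² = 101.25.
Since AC² = 132.5 < 121.25 + 101.25 = 222.5, the triangle is acute, so the smallest enclosing circle is the circumcircle.
Circumcentre = (-103/36, -61/36), r² = 25705/648.
Area = π·r² = π·25705/648 ≈ 124.62.

124.62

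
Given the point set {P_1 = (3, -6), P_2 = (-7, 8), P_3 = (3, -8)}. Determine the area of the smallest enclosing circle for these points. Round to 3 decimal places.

279.602

Side lengths²: P_1P_2² = 296, P_1P_3² = 4, P_2P_3² = 356.
Since P_2P_3² = 356 ≥ 296 + 4 = 300, the angle opposite P_2P_3 is not acute, so the smallest enclosing circle has P_2P_3 as diameter.
Centre = midpoint of P_2P_3 = (-2, 0), r² = 356/4 = 89.
Area = π·r² = π·89 ≈ 279.602.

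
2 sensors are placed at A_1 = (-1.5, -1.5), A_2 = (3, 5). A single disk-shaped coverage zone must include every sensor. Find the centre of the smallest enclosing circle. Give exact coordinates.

The smallest circle enclosing two points has them as diameter endpoints.
Centre = midpoint = (0.75, 1.75); r² = |A_1A_2|²/4 = 62.5/4 = 15.625.
Centre = (0.75, 1.75).

(0.75, 1.75)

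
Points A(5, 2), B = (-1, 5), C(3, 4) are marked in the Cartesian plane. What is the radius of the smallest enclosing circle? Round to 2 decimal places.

Side lengths²: AB² = 45, AC² = 8, BC² = 17.
Since AB² = 45 ≥ 17 + 8 = 25, the angle opposite AB is not acute, so the smallest enclosing circle has AB as diameter.
Centre = midpoint of AB = (2, 3.5), r² = 45/4 = 11.25.
r = √(11.25) ≈ 3.35.

3.35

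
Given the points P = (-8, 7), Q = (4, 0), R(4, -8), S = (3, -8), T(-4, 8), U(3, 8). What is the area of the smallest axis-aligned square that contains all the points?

256

The bounding box has width 12 and height 16.
An axis-aligned square enclosing the set must have side ≥ max(width, height).
So the minimum side is max(12, 16) = 16.
Area = 16² = 256.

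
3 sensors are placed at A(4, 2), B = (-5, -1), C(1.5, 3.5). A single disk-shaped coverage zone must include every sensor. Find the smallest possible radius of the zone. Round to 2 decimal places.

4.74

Side lengths²: AB² = 90, AC² = 8.5, BC² = 62.5.
Since AB² = 90 ≥ 62.5 + 8.5 = 71, the angle opposite AB is not acute, so the smallest enclosing circle has AB as diameter.
Centre = midpoint of AB = (-0.5, 0.5), r² = 90/4 = 22.5.
r = √(22.5) ≈ 4.74.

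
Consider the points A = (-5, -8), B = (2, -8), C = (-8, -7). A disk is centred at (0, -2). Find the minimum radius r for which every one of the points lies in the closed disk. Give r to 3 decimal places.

9.434

The required radius is the distance from (0, -2) to the farthest point.
Squared distances: 61, 40, 89.
Maximum is 89, attained at C.
r = √89 ≈ 9.434.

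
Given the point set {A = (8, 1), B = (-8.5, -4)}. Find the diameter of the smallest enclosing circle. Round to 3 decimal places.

The smallest circle enclosing two points has them as diameter endpoints.
Centre = midpoint = (-0.25, -1.5); r² = |AB|²/4 = 297.25/4 = 74.3125.
Diameter = 2r = 2√(74.3125) ≈ 17.241.

17.241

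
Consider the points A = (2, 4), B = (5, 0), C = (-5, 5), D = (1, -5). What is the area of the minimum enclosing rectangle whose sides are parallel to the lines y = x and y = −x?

In coordinates u = x + y, v = x − y the rectangle is axis-aligned; the map (x,y)→(u,v) scales areas by 2.
u-values: 6, 5, 0, -4; range = 6 − (-4) = 10.
v-values: -2, 5, -10, 6; range = 6 − (-10) = 16.
Area = (10 × 16) / 2 = 80.

80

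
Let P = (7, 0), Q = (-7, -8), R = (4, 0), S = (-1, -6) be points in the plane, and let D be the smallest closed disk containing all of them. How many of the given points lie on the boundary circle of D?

The farthest pair is P–Q with squared distance 260. The circle on this segment as diameter has centre (0, -4) and r² = 260/4 = 65.
Check R: distance² to centre = 32 ≤ 65, so it lies inside.
All remaining points lie in this disk, and no smaller disk contains both endpoints, so this is the minimum enclosing circle.
The points at distance exactly r from the centre are P, Q — 2 points.

2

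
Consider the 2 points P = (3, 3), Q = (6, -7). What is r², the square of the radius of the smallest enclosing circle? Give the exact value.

27.25

The smallest circle enclosing two points has them as diameter endpoints.
Centre = midpoint = (4.5, -2); r² = |PQ|²/4 = 109/4 = 27.25.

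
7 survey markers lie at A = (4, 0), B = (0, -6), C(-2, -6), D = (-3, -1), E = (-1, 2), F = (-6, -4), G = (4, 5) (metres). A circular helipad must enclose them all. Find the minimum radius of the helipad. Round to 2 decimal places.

By Welzl's lemma the MEC is supported by two points (diametrically opposite) or three points (on a circumcircle).
The farthest pair is F–G with squared distance 181. The circle on this segment as diameter has centre (-1, 0.5) and r² = 181/4 = 45.25.
Check A: distance² to centre = 25.25 ≤ 45.25, so it lies inside.
All remaining points lie in this disk, and no smaller disk contains both endpoints, so this is the minimum enclosing circle.
r = √(45.25) ≈ 6.73.

6.73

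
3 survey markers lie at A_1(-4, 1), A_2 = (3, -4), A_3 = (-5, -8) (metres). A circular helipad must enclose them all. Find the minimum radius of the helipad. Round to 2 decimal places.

5.12

Side lengths²: A_1A_2² = 74, A_1A_3² = 82, A_2A_3² = 80.
Since A_1A_3² = 82 < 80 + 74 = 154, the triangle is acute, so the smallest enclosing circle is the circumcircle.
Circumcentre = (-36/17, -64/17), r² = 7585/289.
r = √(7585/289) ≈ 5.12.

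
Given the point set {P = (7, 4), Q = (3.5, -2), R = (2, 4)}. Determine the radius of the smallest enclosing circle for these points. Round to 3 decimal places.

3.580

Side lengths²: PQ² = 48.25, PR² = 25, QR² = 38.25.
Since PQ² = 48.25 < 38.25 + 25 = 63.25, the triangle is acute, so the smallest enclosing circle is the circumcircle.
Circumcentre = (4.5, 1.4375), r² = 12.81640625.
r = √(12.81640625) ≈ 3.580.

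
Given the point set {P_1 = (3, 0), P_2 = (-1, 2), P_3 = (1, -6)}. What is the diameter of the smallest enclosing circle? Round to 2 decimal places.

Side lengths²: P_1P_2² = 20, P_1P_3² = 40, P_2P_3² = 68.
Since P_2P_3² = 68 ≥ 40 + 20 = 60, the angle opposite P_2P_3 is not acute, so the smallest enclosing circle has P_2P_3 as diameter.
Centre = midpoint of P_2P_3 = (0, -2), r² = 68/4 = 17.
Diameter = 2r = 2√17 ≈ 8.25.

8.25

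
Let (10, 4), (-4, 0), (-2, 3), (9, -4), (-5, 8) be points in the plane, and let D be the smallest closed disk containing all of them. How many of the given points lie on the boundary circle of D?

By Welzl's lemma the MEC is supported by two points (diametrically opposite) or three points (on a circumcircle).
The farthest pair is (9, -4)–(-5, 8) with squared distance 340. The circle on this segment as diameter has centre (2, 2) and r² = 340/4 = 85.
Check (10, 4): distance² to centre = 68 ≤ 85, so it lies inside.
All remaining points lie in this disk, and no smaller disk contains both endpoints, so this is the minimum enclosing circle.
The points at distance exactly r from the centre are (9, -4), (-5, 8) — 2 points.

2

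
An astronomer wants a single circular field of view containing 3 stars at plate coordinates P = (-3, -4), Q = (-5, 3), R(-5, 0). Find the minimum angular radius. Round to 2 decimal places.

Side lengths²: PQ² = 53, PR² = 20, QR² = 9.
Since PQ² = 53 ≥ 20 + 9 = 29, the angle opposite PQ is not acute, so the smallest enclosing circle has PQ as diameter.
Centre = midpoint of PQ = (-4, -0.5), r² = 53/4 = 13.25.
r = √(13.25) ≈ 3.64.

3.64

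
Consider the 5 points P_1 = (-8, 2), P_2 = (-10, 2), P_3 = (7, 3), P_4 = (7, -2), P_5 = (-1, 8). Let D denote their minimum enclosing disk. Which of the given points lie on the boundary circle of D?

P_2, P_3, P_4

The minimum enclosing circle of a finite set is fixed by two of the points (as a diameter) or three (as a circumcircle).
The minimum enclosing circle is determined by three boundary points: P_2, P_3, P_4.
Their circumcentre is (-47/34, 0.5) with r² = 44225/578.
The farthest remaining point P_5 is at distance² 32597/578 ≤ 44225/578.
The points at distance exactly r from the centre are P_2, P_3, P_4 — 3 points.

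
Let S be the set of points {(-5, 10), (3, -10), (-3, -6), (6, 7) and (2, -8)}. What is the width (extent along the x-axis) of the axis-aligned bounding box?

11

max x = 6, min x = -5, so width = 11.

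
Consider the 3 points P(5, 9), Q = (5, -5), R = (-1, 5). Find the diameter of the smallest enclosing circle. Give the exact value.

Side lengths²: PQ² = 196, PR² = 52, QR² = 136.
Since PQ² = 196 ≥ 136 + 52 = 188, the angle opposite PQ is not acute, so the smallest enclosing circle has PQ as diameter.
Centre = midpoint of PQ = (5, 2), r² = 196/4 = 49.
Diameter = 2r = 2√49 = 14.

14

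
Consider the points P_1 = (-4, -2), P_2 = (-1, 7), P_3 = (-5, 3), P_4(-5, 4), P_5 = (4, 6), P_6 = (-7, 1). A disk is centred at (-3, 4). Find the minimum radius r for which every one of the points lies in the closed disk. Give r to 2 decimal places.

The required radius is the distance from (-3, 4) to the farthest point.
Squared distances: 37, 13, 5, 4, 53, 25.
Maximum is 53, attained at P_5.
r = √53 ≈ 7.28.

7.28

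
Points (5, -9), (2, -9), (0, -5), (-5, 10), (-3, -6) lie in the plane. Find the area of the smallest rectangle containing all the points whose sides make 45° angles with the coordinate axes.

In coordinates u = x + y, v = x − y the rectangle is axis-aligned; the map (x,y)→(u,v) scales areas by 2.
u-values: -4, -7, -5, 5, -9; range = 5 − (-9) = 14.
v-values: 14, 11, 5, -15, 3; range = 14 − (-15) = 29.
Area = (14 × 29) / 2 = 203.

203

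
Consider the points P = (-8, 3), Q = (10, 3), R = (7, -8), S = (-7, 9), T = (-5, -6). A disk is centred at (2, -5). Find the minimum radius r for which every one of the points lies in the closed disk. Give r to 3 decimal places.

The required radius is the distance from (2, -5) to the farthest point.
Squared distances: 164, 128, 34, 277, 50.
Maximum is 277, attained at S.
r = √277 ≈ 16.643.

16.643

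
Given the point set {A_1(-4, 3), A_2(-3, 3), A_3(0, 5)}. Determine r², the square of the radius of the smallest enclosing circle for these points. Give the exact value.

Side lengths²: A_1A_2² = 1, A_1A_3² = 20, A_2A_3² = 13.
Since A_1A_3² = 20 ≥ 13 + 1 = 14, the angle opposite A_1A_3 is not acute, so the smallest enclosing circle has A_1A_3 as diameter.
Centre = midpoint of A_1A_3 = (-2, 4), r² = 20/4 = 5.

5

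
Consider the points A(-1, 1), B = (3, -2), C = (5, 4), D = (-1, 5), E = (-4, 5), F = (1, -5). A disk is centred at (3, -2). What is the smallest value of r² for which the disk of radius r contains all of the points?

98

The required radius is the distance from (3, -2) to the farthest point.
Squared distances: 25, 0, 40, 65, 98, 13.
Maximum is 98, attained at E.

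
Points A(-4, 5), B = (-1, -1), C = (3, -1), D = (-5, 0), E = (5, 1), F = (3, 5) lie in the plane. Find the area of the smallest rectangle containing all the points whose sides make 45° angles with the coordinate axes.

84.5

In coordinates u = x + y, v = x − y the rectangle is axis-aligned; the map (x,y)→(u,v) scales areas by 2.
u-values: 1, -2, 2, -5, 6, 8; range = 8 − (-5) = 13.
v-values: -9, 0, 4, -5, 4, -2; range = 4 − (-9) = 13.
Area = (13 × 13) / 2 = 84.5.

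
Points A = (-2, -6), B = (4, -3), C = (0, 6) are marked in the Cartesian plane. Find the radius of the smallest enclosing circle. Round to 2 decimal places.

Side lengths²: AB² = 45, AC² = 148, BC² = 97.
Since AC² = 148 ≥ 97 + 45 = 142, the angle opposite AC is not acute, so the smallest enclosing circle has AC as diameter.
Centre = midpoint of AC = (-1, 0), r² = 148/4 = 37.
r = √37 ≈ 6.08.

6.08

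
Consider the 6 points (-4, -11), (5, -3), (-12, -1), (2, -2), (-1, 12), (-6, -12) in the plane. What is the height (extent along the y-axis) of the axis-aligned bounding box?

max y = 12, min y = -12, so height = 24.

24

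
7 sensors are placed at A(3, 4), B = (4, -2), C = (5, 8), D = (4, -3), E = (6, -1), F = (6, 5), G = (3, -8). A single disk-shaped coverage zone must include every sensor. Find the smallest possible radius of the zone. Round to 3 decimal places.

By Welzl's lemma the MEC is supported by two points (diametrically opposite) or three points (on a circumcircle).
The farthest pair is C–G with squared distance 260. The circle on this segment as diameter has centre (4, 0) and r² = 260/4 = 65.
Check A: distance² to centre = 17 ≤ 65, so it lies inside.
All remaining points lie in this disk, and no smaller disk contains both endpoints, so this is the minimum enclosing circle.
r = √65 ≈ 8.062.

8.062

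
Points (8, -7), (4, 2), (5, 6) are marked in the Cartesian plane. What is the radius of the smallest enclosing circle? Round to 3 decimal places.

Call the three points A, B, C in the order given.
Side lengths²: AB² = 97, AC² = 178, BC² = 17.
Since AC² = 178 ≥ 97 + 17 = 114, the angle opposite AC is not acute, so the smallest enclosing circle has AC as diameter.
Centre = midpoint of AC = (6.5, -0.5), r² = 178/4 = 44.5.
r = √(44.5) ≈ 6.671.

6.671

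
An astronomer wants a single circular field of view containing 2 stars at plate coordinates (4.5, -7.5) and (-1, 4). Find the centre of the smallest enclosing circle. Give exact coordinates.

The smallest circle enclosing two points has them as diameter endpoints.
Centre = midpoint = (1.75, -1.75); r² = |(4.5, -7.5)−(-1, 4)|²/4 = 162.5/4 = 40.625.
Centre = (1.75, -1.75).

(1.75, -1.75)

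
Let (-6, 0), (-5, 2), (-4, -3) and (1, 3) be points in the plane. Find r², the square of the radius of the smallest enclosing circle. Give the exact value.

A smallest enclosing disk is always determined by at most three of the input points on its boundary.
The minimum enclosing circle is determined by three boundary points: (-6, 0), (-4, -3), (1, 3).
Their circumcentre is (-37/18, 25/54) with r² = 22997/1458.
The farthest remaining point (-5, 2) is at distance² 16085/1458 ≤ 22997/1458.

22997/1458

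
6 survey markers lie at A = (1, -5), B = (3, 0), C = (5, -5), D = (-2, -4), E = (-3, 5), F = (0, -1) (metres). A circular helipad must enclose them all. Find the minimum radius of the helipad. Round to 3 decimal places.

6.403

By Welzl's lemma the MEC is supported by two points (diametrically opposite) or three points (on a circumcircle).
The farthest pair is C–E with squared distance 164. The circle on this segment as diameter has centre (1, 0) and r² = 164/4 = 41.
Check A: distance² to centre = 25 ≤ 41, so it lies inside.
All remaining points lie in this disk, and no smaller disk contains both endpoints, so this is the minimum enclosing circle.
r = √41 ≈ 6.403.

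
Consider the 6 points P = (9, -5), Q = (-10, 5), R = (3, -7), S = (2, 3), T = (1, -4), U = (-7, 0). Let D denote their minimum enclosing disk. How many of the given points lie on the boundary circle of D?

A smallest enclosing disk is always determined by at most three of the input points on its boundary.
The farthest pair is P–Q with squared distance 461. The circle on this segment as diameter has centre (-0.5, 0) and r² = 461/4 = 115.25.
Check R: distance² to centre = 61.25 ≤ 115.25, so it lies inside.
All remaining points lie in this disk, and no smaller disk contains both endpoints, so this is the minimum enclosing circle.
The points at distance exactly r from the centre are P, Q — 2 points.

2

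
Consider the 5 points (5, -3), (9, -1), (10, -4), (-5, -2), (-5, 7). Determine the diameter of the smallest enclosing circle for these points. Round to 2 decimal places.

18.60

The farthest pair is (10, -4)–(-5, 7) with squared distance 346. The circle on this segment as diameter has centre (2.5, 1.5) and r² = 346/4 = 86.5.
Check (5, -3): distance² to centre = 26.5 ≤ 86.5, so it lies inside.
All remaining points lie in this disk, and no smaller disk contains both endpoints, so this is the minimum enclosing circle.
Diameter = 2r = 2√(86.5) ≈ 18.60.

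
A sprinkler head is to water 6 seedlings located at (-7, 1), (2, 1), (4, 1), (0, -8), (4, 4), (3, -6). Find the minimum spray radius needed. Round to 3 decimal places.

By Welzl's lemma the MEC is supported by two points (diametrically opposite) or three points (on a circumcircle).
The minimum enclosing circle is determined by three boundary points: (-7, 1), (0, -8), (4, 4).
Their circumcentre is (-0.5, -7/6) with r² = 845/18.
The farthest remaining point (3, -6) is at distance² 641/18 ≤ 845/18.
r = √(845/18) ≈ 6.852.

6.852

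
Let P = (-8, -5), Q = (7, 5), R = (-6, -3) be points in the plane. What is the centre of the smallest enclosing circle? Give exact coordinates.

Side lengths²: PQ² = 325, PR² = 8, QR² = 233.
Since PQ² = 325 ≥ 233 + 8 = 241, the angle opposite PQ is not acute, so the smallest enclosing circle has PQ as diameter.
Centre = midpoint of PQ = (-0.5, 0), r² = 325/4 = 81.25.
Centre = (-0.5, 0).

(-0.5, 0)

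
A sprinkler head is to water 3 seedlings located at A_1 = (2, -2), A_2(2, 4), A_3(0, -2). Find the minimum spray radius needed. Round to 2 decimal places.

3.16

Side lengths²: A_1A_2² = 36, A_1A_3² = 4, A_2A_3² = 40.
Since A_2A_3² = 40 ≥ 36 + 4 = 40, the angle opposite A_2A_3 is not acute, so the smallest enclosing circle has A_2A_3 as diameter.
Centre = midpoint of A_2A_3 = (1, 1), r² = 40/4 = 10.
r = √10 ≈ 3.16.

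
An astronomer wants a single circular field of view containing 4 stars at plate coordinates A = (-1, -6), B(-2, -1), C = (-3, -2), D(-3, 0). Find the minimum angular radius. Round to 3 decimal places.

The minimum enclosing circle of a finite set is fixed by two of the points (as a diameter) or three (as a circumcircle).
The farthest pair is A–D with squared distance 40. The circle on this segment as diameter has centre (-2, -3) and r² = 40/4 = 10.
Check B: distance² to centre = 4 ≤ 10, so it lies inside.
All remaining points lie in this disk, and no smaller disk contains both endpoints, so this is the minimum enclosing circle.
r = √10 ≈ 3.162.

3.162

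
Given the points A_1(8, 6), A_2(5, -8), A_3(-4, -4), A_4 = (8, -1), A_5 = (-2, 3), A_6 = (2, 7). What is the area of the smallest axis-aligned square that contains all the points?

225

The bounding box has width 12 and height 15.
An axis-aligned square enclosing the set must have side ≥ max(width, height).
So the minimum side is max(12, 15) = 15.
Area = 15² = 225.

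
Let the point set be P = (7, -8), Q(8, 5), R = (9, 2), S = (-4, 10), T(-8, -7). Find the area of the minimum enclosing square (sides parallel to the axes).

324

The bounding box has width 17 and height 18.
An axis-aligned square enclosing the set must have side ≥ max(width, height).
So the minimum side is max(17, 18) = 18.
Area = 18² = 324.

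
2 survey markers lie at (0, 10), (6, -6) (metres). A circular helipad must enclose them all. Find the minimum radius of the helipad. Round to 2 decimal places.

The smallest circle enclosing two points has them as diameter endpoints.
Centre = midpoint = (3, 2); r² = |(0, 10)−(6, -6)|²/4 = 292/4 = 73.
r = √73 ≈ 8.54.

8.54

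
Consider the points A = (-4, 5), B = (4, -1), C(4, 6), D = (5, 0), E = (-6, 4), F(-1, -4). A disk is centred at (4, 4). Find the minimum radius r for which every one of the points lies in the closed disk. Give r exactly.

10

The required radius is the distance from (4, 4) to the farthest point.
Squared distances: 65, 25, 4, 17, 100, 89.
Maximum is 100, attained at E.
r = √100 = 10.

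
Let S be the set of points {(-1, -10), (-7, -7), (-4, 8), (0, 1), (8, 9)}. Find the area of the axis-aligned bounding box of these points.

285

x ranges over [-7, 8], width 15.
y ranges over [-10, 9], height 19.
Area = 15 × 19 = 285.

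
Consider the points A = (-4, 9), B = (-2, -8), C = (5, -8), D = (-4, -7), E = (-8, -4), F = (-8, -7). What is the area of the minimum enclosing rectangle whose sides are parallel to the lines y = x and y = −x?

260

In coordinates u = x + y, v = x − y the rectangle is axis-aligned; the map (x,y)→(u,v) scales areas by 2.
u-values: 5, -10, -3, -11, -12, -15; range = 5 − (-15) = 20.
v-values: -13, 6, 13, 3, -4, -1; range = 13 − (-13) = 26.
Area = (20 × 26) / 2 = 260.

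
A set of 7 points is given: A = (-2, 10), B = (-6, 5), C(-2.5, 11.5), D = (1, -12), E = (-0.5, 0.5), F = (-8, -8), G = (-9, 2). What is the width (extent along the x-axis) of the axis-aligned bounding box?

max x = 1, min x = -9, so width = 10.

10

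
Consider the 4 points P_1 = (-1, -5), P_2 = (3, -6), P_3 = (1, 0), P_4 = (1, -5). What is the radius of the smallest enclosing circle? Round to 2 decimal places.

The minimum enclosing circle of a finite set is fixed by two of the points (as a diameter) or three (as a circumcircle).
The minimum enclosing circle is determined by three boundary points: P_1, P_2, P_3.
Their circumcentre is (35/22, -69/22) with r² = 2465/242.
The farthest remaining point P_4 is at distance² 925/242 ≤ 2465/242.
r = √(2465/242) ≈ 3.19.

3.19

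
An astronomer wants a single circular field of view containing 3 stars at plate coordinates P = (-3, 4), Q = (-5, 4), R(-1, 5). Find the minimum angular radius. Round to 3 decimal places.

2.062

Side lengths²: PQ² = 4, PR² = 5, QR² = 17.
Since QR² = 17 ≥ 5 + 4 = 9, the angle opposite QR is not acute, so the smallest enclosing circle has QR as diameter.
Centre = midpoint of QR = (-3, 4.5), r² = 17/4 = 4.25.
r = √(4.25) ≈ 2.062.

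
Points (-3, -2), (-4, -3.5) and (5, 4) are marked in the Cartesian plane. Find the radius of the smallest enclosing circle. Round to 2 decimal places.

5.86

Call the three points A, B, C in the order given.
Side lengths²: AB² = 3.25, AC² = 100, BC² = 137.25.
Since BC² = 137.25 ≥ 100 + 3.25 = 103.25, the angle opposite BC is not acute, so the smallest enclosing circle has BC as diameter.
Centre = midpoint of BC = (0.5, 0.25), r² = 137.25/4 = 34.3125.
r = √(34.3125) ≈ 5.86.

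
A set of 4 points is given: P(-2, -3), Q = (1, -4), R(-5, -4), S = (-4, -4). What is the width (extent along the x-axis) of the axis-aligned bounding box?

6

max x = 1, min x = -5, so width = 6.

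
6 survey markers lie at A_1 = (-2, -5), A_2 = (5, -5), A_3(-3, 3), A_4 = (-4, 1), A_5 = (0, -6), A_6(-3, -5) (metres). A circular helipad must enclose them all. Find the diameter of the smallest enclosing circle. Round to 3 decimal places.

The farthest pair is A_2–A_3 with squared distance 128. The circle on this segment as diameter has centre (1, -1) and r² = 128/4 = 32.
Check A_1: distance² to centre = 25 ≤ 32, so it lies inside.
All remaining points lie in this disk, and no smaller disk contains both endpoints, so this is the minimum enclosing circle.
Diameter = 2r = 2√32 ≈ 11.314.

11.314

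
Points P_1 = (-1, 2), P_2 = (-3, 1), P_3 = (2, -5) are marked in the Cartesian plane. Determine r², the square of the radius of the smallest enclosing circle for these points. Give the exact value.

Side lengths²: P_1P_2² = 5, P_1P_3² = 58, P_2P_3² = 61.
Since P_2P_3² = 61 < 58 + 5 = 63, the triangle is acute, so the smallest enclosing circle is the circumcircle.
Circumcentre = (-11/34, -63/34), r² = 8845/578.

8845/578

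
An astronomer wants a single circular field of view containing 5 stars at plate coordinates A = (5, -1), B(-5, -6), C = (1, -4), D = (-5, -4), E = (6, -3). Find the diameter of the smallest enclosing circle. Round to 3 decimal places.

The farthest pair is B–E with squared distance 130. The circle on this segment as diameter has centre (0.5, -4.5) and r² = 130/4 = 32.5.
Check A: distance² to centre = 32.5 ≤ 32.5, so it lies inside.
All remaining points lie in this disk, and no smaller disk contains both endpoints, so this is the minimum enclosing circle.
Diameter = 2r = 2√(32.5) ≈ 11.402.

11.402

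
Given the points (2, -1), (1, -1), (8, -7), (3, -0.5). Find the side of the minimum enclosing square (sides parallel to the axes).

7

The bounding box has width 7 and height 6.5.
An axis-aligned square enclosing the set must have side ≥ max(width, height).
So the minimum side is max(7, 6.5) = 7.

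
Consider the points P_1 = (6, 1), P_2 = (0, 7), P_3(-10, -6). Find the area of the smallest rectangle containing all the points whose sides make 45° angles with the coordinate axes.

In coordinates u = x + y, v = x − y the rectangle is axis-aligned; the map (x,y)→(u,v) scales areas by 2.
u-values: 7, 7, -16; range = 7 − (-16) = 23.
v-values: 5, -7, -4; range = 5 − (-7) = 12.
Area = (23 × 12) / 2 = 138.

138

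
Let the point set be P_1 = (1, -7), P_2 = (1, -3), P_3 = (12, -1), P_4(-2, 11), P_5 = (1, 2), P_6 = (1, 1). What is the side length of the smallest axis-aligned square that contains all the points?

The bounding box has width 14 and height 18.
An axis-aligned square enclosing the set must have side ≥ max(width, height).
So the minimum side is max(14, 18) = 18.

18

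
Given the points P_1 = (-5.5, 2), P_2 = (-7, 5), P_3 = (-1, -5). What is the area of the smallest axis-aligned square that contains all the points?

The bounding box has width 6 and height 10.
An axis-aligned square enclosing the set must have side ≥ max(width, height).
So the minimum side is max(6, 10) = 10.
Area = 10² = 100.

100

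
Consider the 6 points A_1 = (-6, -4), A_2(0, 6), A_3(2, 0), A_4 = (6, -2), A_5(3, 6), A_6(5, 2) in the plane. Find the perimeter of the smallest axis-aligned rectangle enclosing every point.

Width = max x − min x = 6 − (-6) = 12.
Height = max y − min y = 6 − (-4) = 10.
Perimeter = 2(12 + 10) = 44.

44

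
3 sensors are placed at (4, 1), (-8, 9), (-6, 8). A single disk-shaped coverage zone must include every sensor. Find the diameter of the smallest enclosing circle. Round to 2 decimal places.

14.42

Call the three points A, B, C in the order given.
Side lengths²: AB² = 208, AC² = 149, BC² = 5.
Since AB² = 208 ≥ 149 + 5 = 154, the angle opposite AB is not acute, so the smallest enclosing circle has AB as diameter.
Centre = midpoint of AB = (-2, 5), r² = 208/4 = 52.
Diameter = 2r = 2√52 ≈ 14.42.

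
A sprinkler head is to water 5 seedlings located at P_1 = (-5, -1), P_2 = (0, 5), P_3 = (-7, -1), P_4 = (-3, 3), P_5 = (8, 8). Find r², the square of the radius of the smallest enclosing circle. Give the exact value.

76.5

A smallest enclosing disk is always determined by at most three of the input points on its boundary.
The farthest pair is P_3–P_5 with squared distance 306. The circle on this segment as diameter has centre (0.5, 3.5) and r² = 306/4 = 76.5.
Check P_1: distance² to centre = 50.5 ≤ 76.5, so it lies inside.
All remaining points lie in this disk, and no smaller disk contains both endpoints, so this is the minimum enclosing circle.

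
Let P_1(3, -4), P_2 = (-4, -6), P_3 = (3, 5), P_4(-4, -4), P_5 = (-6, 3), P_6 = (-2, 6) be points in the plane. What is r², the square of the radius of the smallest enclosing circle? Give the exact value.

The minimum enclosing circle of a finite set is fixed by two of the points (as a diameter) or three (as a circumcircle).
The minimum enclosing circle is determined by three boundary points: P_2, P_3, P_6.
Their circumcentre is (-21/31, -12/31) with r² = 40885/961.
The farthest remaining point P_5 is at distance² 38250/961 ≤ 40885/961.

40885/961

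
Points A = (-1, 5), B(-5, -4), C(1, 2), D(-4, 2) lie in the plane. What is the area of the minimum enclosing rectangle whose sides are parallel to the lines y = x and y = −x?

32.5

In coordinates u = x + y, v = x − y the rectangle is axis-aligned; the map (x,y)→(u,v) scales areas by 2.
u-values: 4, -9, 3, -2; range = 4 − (-9) = 13.
v-values: -6, -1, -1, -6; range = -1 − (-6) = 5.
Area = (13 × 5) / 2 = 32.5.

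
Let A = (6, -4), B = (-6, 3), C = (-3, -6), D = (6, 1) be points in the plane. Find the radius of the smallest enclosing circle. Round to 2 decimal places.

The minimum enclosing circle of a finite set is fixed by two of the points (as a diameter) or three (as a circumcircle).
The farthest pair is A–B with squared distance 193. The circle on this segment as diameter has centre (0, -0.5) and r² = 193/4 = 48.25.
Check C: distance² to centre = 39.25 ≤ 48.25, so it lies inside.
All remaining points lie in this disk, and no smaller disk contains both endpoints, so this is the minimum enclosing circle.
r = √(48.25) ≈ 6.95.

6.95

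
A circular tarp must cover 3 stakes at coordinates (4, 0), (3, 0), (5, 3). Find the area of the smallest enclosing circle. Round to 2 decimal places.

10.21

Call the three points A, B, C in the order given.
Side lengths²: AB² = 1, AC² = 10, BC² = 13.
Since BC² = 13 ≥ 10 + 1 = 11, the angle opposite BC is not acute, so the smallest enclosing circle has BC as diameter.
Centre = midpoint of BC = (4, 1.5), r² = 13/4 = 3.25.
Area = π·r² = π·3.25 ≈ 10.21.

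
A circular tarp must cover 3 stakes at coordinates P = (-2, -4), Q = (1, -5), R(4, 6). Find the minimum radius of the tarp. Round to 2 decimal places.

Side lengths²: PQ² = 10, PR² = 136, QR² = 130.
Since PR² = 136 < 130 + 10 = 140, the triangle is acute, so the smallest enclosing circle is the circumcircle.
Circumcentre = (23/18, 5/6), r² = 5525/162.
r = √(5525/162) ≈ 5.84.

5.84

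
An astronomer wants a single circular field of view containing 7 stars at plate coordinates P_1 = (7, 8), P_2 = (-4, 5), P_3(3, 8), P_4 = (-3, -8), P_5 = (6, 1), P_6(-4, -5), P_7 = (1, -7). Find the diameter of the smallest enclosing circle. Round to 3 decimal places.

By Welzl's lemma the MEC is supported by two points (diametrically opposite) or three points (on a circumcircle).
The farthest pair is P_1–P_4 with squared distance 356. The circle on this segment as diameter has centre (2, 0) and r² = 356/4 = 89.
Check P_2: distance² to centre = 61 ≤ 89, so it lies inside.
All remaining points lie in this disk, and no smaller disk contains both endpoints, so this is the minimum enclosing circle.
Diameter = 2r = 2√89 ≈ 18.868.

18.868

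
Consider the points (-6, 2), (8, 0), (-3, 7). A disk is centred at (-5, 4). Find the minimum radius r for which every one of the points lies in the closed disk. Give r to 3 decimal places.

The required radius is the distance from (-5, 4) to the farthest point.
Squared distances: 5, 185, 13.
Maximum is 185, attained at (8, 0).
r = √185 ≈ 13.601.

13.601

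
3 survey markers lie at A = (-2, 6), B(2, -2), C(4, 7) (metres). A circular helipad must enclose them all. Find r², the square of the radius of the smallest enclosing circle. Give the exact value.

15725/676

Side lengths²: AB² = 80, AC² = 37, BC² = 85.
Since BC² = 85 < 80 + 37 = 117, the triangle is acute, so the smallest enclosing circle is the circumcircle.
Circumcentre = (21/13, 73/26), r² = 15725/676.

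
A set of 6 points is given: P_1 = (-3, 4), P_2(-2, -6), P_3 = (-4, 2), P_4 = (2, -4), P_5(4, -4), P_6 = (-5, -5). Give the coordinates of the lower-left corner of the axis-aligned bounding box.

x-range [-5, 4], y-range [-6, 4].
The lower-left corner is (-5, -6).

(-5, -6)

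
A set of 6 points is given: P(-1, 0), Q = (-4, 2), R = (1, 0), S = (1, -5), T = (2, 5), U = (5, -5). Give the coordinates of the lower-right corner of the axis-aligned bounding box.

(5, -5)

x-range [-4, 5], y-range [-5, 5].
The lower-right corner is (5, -5).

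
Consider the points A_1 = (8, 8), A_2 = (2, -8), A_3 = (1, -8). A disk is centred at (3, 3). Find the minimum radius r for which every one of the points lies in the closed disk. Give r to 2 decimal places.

The required radius is the distance from (3, 3) to the farthest point.
Squared distances: 50, 122, 125.
Maximum is 125, attained at A_3.
r = √125 ≈ 11.18.

11.18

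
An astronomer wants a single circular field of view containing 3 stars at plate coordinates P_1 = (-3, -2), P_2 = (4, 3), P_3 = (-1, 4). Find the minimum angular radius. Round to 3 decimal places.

4.301

Side lengths²: P_1P_2² = 74, P_1P_3² = 40, P_2P_3² = 26.
Since P_1P_2² = 74 ≥ 40 + 26 = 66, the angle opposite P_1P_2 is not acute, so the smallest enclosing circle has P_1P_2 as diameter.
Centre = midpoint of P_1P_2 = (0.5, 0.5), r² = 74/4 = 18.5.
r = √(18.5) ≈ 4.301.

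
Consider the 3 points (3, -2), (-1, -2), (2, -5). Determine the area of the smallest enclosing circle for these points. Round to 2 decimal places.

Call the three points A, B, C in the order given.
Side lengths²: AB² = 16, AC² = 10, BC² = 18.
Since BC² = 18 < 16 + 10 = 26, the triangle is acute, so the smallest enclosing circle is the circumcircle.
Circumcentre = (1, -3), r² = 5.
Area = π·r² = π·5 ≈ 15.71.

15.71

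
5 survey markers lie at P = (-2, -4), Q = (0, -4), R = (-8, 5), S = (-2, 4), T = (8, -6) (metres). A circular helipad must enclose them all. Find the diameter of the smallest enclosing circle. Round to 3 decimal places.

19.416

The farthest pair is R–T with squared distance 377. The circle on this segment as diameter has centre (0, -0.5) and r² = 377/4 = 94.25.
Check P: distance² to centre = 16.25 ≤ 94.25, so it lies inside.
All remaining points lie in this disk, and no smaller disk contains both endpoints, so this is the minimum enclosing circle.
Diameter = 2r = 2√(94.25) ≈ 19.416.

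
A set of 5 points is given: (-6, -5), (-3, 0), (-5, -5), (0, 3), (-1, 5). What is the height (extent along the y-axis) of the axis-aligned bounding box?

10

max y = 5, min y = -5, so height = 10.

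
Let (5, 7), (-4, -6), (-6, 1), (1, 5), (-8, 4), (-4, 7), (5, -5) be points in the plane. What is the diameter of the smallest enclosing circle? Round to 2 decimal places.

16.23

The minimum enclosing circle of a finite set is fixed by two of the points (as a diameter) or three (as a circumcircle).
The minimum enclosing circle is determined by three boundary points: (5, 7), (-8, 4), (5, -5).
Their circumcentre is (-6/13, 1) with r² = 11125/169.
The farthest remaining point (-4, -6) is at distance² 10397/169 ≤ 11125/169.
Diameter = 2r = 2√(11125/169) ≈ 16.23.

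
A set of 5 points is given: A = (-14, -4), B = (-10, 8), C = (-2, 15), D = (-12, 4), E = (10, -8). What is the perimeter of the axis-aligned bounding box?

Width = max x − min x = 10 − (-14) = 24.
Height = max y − min y = 15 − (-8) = 23.
Perimeter = 2(24 + 23) = 94.

94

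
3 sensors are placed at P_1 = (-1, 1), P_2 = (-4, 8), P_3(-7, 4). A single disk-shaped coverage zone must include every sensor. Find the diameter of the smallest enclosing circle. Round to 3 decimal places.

Side lengths²: P_1P_2² = 58, P_1P_3² = 45, P_2P_3² = 25.
Since P_1P_2² = 58 < 45 + 25 = 70, the triangle is acute, so the smallest enclosing circle is the circumcircle.
Circumcentre = (-69/22, 93/22), r² = 3625/242.
Diameter = 2r = 2√(3625/242) ≈ 7.741.

7.741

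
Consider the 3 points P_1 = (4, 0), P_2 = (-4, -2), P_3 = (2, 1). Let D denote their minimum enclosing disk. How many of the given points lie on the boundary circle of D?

2

Side lengths²: P_1P_2² = 68, P_1P_3² = 5, P_2P_3² = 45.
Since P_1P_2² = 68 ≥ 45 + 5 = 50, the angle opposite P_1P_2 is not acute, so the smallest enclosing circle has P_1P_2 as diameter.
Centre = midpoint of P_1P_2 = (0, -1), r² = 68/4 = 17.
The points at distance exactly r from the centre are P_1, P_2 — 2 points.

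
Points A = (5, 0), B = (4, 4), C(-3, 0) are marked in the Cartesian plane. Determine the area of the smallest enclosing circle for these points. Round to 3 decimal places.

Side lengths²: AB² = 17, AC² = 64, BC² = 65.
Since BC² = 65 < 64 + 17 = 81, the triangle is acute, so the smallest enclosing circle is the circumcircle.
Circumcentre = (1, 1.125), r² = 17.265625.
Area = π·r² = π·17.265625 ≈ 54.242.

54.242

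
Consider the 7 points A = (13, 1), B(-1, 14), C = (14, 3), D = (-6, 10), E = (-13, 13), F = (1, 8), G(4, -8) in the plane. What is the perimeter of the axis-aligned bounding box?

Width = max x − min x = 14 − (-13) = 27.
Height = max y − min y = 14 − (-8) = 22.
Perimeter = 2(27 + 22) = 98.

98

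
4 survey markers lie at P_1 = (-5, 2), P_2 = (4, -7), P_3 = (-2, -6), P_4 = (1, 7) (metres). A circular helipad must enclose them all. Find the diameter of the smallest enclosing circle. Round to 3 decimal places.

14.377

A smallest enclosing disk is always determined by at most three of the input points on its boundary.
The minimum enclosing circle is determined by three boundary points: P_1, P_2, P_4.
Their circumcentre is (41/22, -3/22) with r² = 12505/242.
The farthest remaining point P_3 is at distance² 11933/242 ≤ 12505/242.
Diameter = 2r = 2√(12505/242) ≈ 14.377.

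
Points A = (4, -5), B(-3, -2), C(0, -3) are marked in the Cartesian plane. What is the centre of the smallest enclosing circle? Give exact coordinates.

(0.5, -3.5)

Side lengths²: AB² = 58, AC² = 20, BC² = 10.
Since AB² = 58 ≥ 20 + 10 = 30, the angle opposite AB is not acute, so the smallest enclosing circle has AB as diameter.
Centre = midpoint of AB = (0.5, -3.5), r² = 58/4 = 14.5.
Centre = (0.5, -3.5).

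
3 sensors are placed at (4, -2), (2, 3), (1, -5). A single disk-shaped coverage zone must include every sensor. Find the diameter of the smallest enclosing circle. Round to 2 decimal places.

8.06

Call the three points A, B, C in the order given.
Side lengths²: AB² = 29, AC² = 18, BC² = 65.
Since BC² = 65 ≥ 29 + 18 = 47, the angle opposite BC is not acute, so the smallest enclosing circle has BC as diameter.
Centre = midpoint of BC = (1.5, -1), r² = 65/4 = 16.25.
Diameter = 2r = 2√(16.25) ≈ 8.06.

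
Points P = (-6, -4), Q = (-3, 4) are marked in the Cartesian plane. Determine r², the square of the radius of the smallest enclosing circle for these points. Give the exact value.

18.25

The smallest circle enclosing two points has them as diameter endpoints.
Centre = midpoint = (-4.5, 0); r² = |PQ|²/4 = 73/4 = 18.25.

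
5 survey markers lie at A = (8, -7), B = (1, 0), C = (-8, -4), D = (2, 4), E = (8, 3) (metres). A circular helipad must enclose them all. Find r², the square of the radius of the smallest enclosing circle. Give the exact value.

78.9306640625

The minimum enclosing circle is determined by three boundary points: A, C, E.
Their circumcentre is (0.65625, -2) with r² = 78.9306640625.
The farthest remaining point D is at distance² 37.8056640625 ≤ 78.9306640625.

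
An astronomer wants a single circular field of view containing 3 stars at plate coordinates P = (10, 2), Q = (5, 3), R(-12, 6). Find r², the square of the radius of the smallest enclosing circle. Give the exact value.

125

Side lengths²: PQ² = 26, PR² = 500, QR² = 298.
Since PR² = 500 ≥ 298 + 26 = 324, the angle opposite PR is not acute, so the smallest enclosing circle has PR as diameter.
Centre = midpoint of PR = (-1, 4), r² = 500/4 = 125.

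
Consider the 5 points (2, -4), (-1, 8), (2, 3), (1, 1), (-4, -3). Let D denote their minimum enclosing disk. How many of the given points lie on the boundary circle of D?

3

The minimum enclosing circle is determined by three boundary points: (2, -4), (-1, 8), (-4, -3).
Their circumcentre is (-5/46, 85/46) with r² = 40885/1058.
The farthest remaining point (2, 3) is at distance² 6109/1058 ≤ 40885/1058.
The points at distance exactly r from the centre are (2, -4), (-1, 8), (-4, -3) — 3 points.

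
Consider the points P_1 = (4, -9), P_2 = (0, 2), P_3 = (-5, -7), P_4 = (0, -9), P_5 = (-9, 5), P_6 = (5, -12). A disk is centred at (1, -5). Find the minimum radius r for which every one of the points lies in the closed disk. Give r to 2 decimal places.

The required radius is the distance from (1, -5) to the farthest point.
Squared distances: 25, 50, 40, 17, 200, 65.
Maximum is 200, attained at P_5.
r = √200 ≈ 14.14.

14.14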